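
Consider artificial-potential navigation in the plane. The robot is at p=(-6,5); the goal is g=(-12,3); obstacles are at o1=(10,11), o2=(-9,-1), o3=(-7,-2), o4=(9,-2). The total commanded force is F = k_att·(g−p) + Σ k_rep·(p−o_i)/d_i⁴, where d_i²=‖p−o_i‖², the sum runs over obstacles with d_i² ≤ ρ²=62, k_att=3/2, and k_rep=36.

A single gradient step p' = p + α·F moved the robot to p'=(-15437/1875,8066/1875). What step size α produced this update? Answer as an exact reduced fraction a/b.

α = 1/4

F_att = 3/2·(g−p) = 3/2·(-6,-2) = (-9.0000,-3.0000)
o1: d²=292 > ρ²=62 → inactive
o2: d²=45 ≤ ρ²=62; F_rep = 36·(3,6)/45² = (0.0533,0.1067)
o3: d²=50 ≤ ρ²=62; F_rep = 36·(1,7)/50² = (0.0144,0.1008)
o4: d²=274 > ρ²=62 → inactive
F = F_att + ΣF_rep = (-8.9323,-2.7925)
Δp = p'−p = (-2.2331,-0.6981); α = Δx/Fx = (-4187/1875) / (-16748/1875) = 1/4
check: Δy/Fy = (-1309/1875) / (-5236/1875) = 1/4 ✓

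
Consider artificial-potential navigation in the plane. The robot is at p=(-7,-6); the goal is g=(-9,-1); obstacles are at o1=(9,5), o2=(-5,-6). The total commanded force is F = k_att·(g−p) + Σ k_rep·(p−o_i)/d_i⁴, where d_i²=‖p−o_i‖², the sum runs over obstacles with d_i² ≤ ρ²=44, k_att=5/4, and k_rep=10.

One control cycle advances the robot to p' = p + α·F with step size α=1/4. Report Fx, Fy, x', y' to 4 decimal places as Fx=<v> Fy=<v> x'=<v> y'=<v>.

F_att = 5/4·(g−p) = 5/4·(-2,5) = (-2.5000,6.2500)
o1: d²=377 > ρ²=44 → inactive
o2: d²=4 ≤ ρ²=44; F_rep = 10·(-2,0)/4² = (-1.2500,0.0000)
F = F_att + ΣF_rep = (-3.7500,6.2500)
p' = p + 1/4·F = (-7.9375,-4.4375)

Fx=-3.7500 Fy=6.2500 x'=-7.9375 y'=-4.4375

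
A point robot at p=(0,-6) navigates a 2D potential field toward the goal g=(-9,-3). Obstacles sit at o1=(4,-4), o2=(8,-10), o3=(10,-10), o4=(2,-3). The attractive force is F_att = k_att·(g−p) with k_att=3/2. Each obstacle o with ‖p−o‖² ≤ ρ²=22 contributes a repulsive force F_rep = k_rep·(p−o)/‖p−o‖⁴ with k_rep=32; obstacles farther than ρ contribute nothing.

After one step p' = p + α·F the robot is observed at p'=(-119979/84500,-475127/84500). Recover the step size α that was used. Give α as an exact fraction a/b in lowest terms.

F_att = 3/2·(g−p) = 3/2·(-9,3) = (-13.5000,4.5000)
o1: d²=20 ≤ ρ²=22; F_rep = 32·(-4,-2)/20² = (-0.3200,-0.1600)
o2: d²=80 > ρ²=22 → inactive
o3: d²=116 > ρ²=22 → inactive
o4: d²=13 ≤ ρ²=22; F_rep = 32·(-2,-3)/13² = (-0.3787,-0.5680)
F = F_att + ΣF_rep = (-14.1987,3.7720)
Δp = p'−p = (-1.4199,0.3772); α = Δx/Fx = (-119979/84500) / (-119979/8450) = 1/10
check: Δy/Fy = (31873/84500) / (31873/8450) = 1/10 ✓

α = 1/10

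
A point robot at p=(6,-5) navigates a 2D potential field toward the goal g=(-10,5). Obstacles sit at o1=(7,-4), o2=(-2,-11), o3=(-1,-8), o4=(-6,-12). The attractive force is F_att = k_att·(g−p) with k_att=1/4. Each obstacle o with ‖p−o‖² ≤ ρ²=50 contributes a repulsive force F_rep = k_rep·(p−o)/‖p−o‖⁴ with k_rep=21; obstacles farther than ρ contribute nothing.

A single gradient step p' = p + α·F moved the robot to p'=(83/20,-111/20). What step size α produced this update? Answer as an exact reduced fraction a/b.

F_att = 1/4·(g−p) = 1/4·(-16,10) = (-4.0000,2.5000)
o1: d²=2 ≤ ρ²=50; F_rep = 21·(-1,-1)/2² = (-5.2500,-5.2500)
o2: d²=100 > ρ²=50 → inactive
o3: d²=58 > ρ²=50 → inactive
o4: d²=193 > ρ²=50 → inactive
F = F_att + ΣF_rep = (-9.2500,-2.7500)
Δp = p'−p = (-1.8500,-0.5500); α = Δx/Fx = (-37/20) / (-37/4) = 1/5
check: Δy/Fy = (-11/20) / (-11/4) = 1/5 ✓

α = 1/5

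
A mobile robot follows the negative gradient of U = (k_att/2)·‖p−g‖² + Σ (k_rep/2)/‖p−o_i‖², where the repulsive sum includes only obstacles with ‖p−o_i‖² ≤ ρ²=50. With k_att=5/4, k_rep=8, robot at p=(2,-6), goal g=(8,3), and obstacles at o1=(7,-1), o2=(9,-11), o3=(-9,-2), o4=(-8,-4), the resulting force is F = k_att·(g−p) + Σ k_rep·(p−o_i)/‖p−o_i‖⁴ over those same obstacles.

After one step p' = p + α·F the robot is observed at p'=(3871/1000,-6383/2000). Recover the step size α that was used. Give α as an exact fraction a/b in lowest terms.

F_att = 5/4·(g−p) = 5/4·(6,9) = (7.5000,11.2500)
o1: d²=50 ≤ ρ²=50; F_rep = 8·(-5,-5)/50² = (-0.0160,-0.0160)
o2: d²=74 > ρ²=50 → inactive
o3: d²=137 > ρ²=50 → inactive
o4: d²=104 > ρ²=50 → inactive
F = F_att + ΣF_rep = (7.4840,11.2340)
Δp = p'−p = (1.8710,2.8085); α = Δx/Fx = (1871/1000) / (1871/250) = 1/4
check: Δy/Fy = (5617/2000) / (5617/500) = 1/4 ✓

α = 1/4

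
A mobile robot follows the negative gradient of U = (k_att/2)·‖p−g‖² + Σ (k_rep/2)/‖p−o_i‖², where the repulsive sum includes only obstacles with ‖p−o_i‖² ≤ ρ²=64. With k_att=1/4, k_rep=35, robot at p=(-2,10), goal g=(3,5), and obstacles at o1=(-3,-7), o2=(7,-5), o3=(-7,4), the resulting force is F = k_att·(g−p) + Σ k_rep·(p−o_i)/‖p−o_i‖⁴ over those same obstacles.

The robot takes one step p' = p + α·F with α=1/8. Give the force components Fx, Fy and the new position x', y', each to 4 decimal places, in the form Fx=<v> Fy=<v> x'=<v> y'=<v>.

Fx=1.2970 Fy=-1.1936 x'=-1.8379 y'=9.8508

F_att = 1/4·(g−p) = 1/4·(5,-5) = (1.2500,-1.2500)
o1: d²=290 > ρ²=64 → inactive
o2: d²=306 > ρ²=64 → inactive
o3: d²=61 ≤ ρ²=64; F_rep = 35·(5,6)/61² = (0.0470,0.0564)
F = F_att + ΣF_rep = (1.2970,-1.1936)
p' = p + 1/8·F = (-1.8379,9.8508)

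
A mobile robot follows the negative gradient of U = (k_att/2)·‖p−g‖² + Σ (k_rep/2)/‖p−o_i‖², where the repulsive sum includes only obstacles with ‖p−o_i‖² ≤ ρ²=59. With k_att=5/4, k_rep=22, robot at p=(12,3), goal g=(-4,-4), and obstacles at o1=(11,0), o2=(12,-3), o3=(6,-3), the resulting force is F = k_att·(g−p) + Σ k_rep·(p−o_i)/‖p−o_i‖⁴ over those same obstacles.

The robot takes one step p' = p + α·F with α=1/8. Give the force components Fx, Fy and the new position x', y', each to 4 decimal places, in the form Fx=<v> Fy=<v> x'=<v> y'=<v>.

Fx=-19.7800 Fy=-7.9881 x'=9.5275 y'=2.0015

F_att = 5/4·(g−p) = 5/4·(-16,-7) = (-20.0000,-8.7500)
o1: d²=10 ≤ ρ²=59; F_rep = 22·(1,3)/10² = (0.2200,0.6600)
o2: d²=36 ≤ ρ²=59; F_rep = 22·(0,6)/36² = (0.0000,0.1019)
o3: d²=72 > ρ²=59 → inactive
F = F_att + ΣF_rep = (-19.7800,-7.9881)
p' = p + 1/8·F = (9.5275,2.0015)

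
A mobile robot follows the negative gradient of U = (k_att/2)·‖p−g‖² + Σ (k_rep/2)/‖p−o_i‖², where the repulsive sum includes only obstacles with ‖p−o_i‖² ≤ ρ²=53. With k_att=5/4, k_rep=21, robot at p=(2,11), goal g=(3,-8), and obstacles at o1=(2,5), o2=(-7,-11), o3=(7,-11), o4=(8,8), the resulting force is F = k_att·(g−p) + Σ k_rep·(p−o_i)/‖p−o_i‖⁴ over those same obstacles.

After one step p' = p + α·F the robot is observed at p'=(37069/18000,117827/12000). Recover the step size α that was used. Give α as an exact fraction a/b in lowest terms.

F_att = 5/4·(g−p) = 5/4·(1,-19) = (1.2500,-23.7500)
o1: d²=36 ≤ ρ²=53; F_rep = 21·(0,6)/36² = (0.0000,0.0972)
o2: d²=565 > ρ²=53 → inactive
o3: d²=509 > ρ²=53 → inactive
o4: d²=45 ≤ ρ²=53; F_rep = 21·(-6,3)/45² = (-0.0622,0.0311)
F = F_att + ΣF_rep = (1.1878,-23.6217)
Δp = p'−p = (0.0594,-1.1811); α = Δx/Fx = (1069/18000) / (1069/900) = 1/20
check: Δy/Fy = (-14173/12000) / (-14173/600) = 1/20 ✓

α = 1/20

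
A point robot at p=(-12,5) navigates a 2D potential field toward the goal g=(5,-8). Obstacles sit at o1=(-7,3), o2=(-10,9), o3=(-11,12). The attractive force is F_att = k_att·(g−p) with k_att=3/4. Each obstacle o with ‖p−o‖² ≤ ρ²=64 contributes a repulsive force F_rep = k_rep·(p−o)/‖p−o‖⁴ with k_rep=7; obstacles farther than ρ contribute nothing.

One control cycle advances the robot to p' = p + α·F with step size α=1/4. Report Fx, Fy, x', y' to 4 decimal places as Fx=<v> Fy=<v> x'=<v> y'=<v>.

F_att = 3/4·(g−p) = 3/4·(17,-13) = (12.7500,-9.7500)
o1: d²=29 ≤ ρ²=64; F_rep = 7·(-5,2)/29² = (-0.0416,0.0166)
o2: d²=20 ≤ ρ²=64; F_rep = 7·(-2,-4)/20² = (-0.0350,-0.0700)
o3: d²=50 ≤ ρ²=64; F_rep = 7·(-1,-7)/50² = (-0.0028,-0.0196)
F = F_att + ΣF_rep = (12.6706,-9.8230)
p' = p + 1/4·F = (-8.8324,2.5443)

Fx=12.6706 Fy=-9.8230 x'=-8.8324 y'=2.5443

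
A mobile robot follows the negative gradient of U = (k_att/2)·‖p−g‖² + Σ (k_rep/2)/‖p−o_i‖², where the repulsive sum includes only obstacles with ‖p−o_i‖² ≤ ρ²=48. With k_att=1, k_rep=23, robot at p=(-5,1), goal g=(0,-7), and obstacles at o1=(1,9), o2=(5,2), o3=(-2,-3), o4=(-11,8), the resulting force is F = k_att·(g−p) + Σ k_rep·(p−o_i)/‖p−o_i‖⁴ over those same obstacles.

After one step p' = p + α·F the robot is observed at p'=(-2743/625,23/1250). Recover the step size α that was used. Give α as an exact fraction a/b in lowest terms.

F_att = 1·(g−p) = 1·(5,-8) = (5.0000,-8.0000)
o1: d²=100 > ρ²=48 → inactive
o2: d²=101 > ρ²=48 → inactive
o3: d²=25 ≤ ρ²=48; F_rep = 23·(-3,4)/25² = (-0.1104,0.1472)
o4: d²=85 > ρ²=48 → inactive
F = F_att + ΣF_rep = (4.8896,-7.8528)
Δp = p'−p = (0.6112,-0.9816); α = Δx/Fx = (382/625) / (3056/625) = 1/8
check: Δy/Fy = (-1227/1250) / (-4908/625) = 1/8 ✓

α = 1/8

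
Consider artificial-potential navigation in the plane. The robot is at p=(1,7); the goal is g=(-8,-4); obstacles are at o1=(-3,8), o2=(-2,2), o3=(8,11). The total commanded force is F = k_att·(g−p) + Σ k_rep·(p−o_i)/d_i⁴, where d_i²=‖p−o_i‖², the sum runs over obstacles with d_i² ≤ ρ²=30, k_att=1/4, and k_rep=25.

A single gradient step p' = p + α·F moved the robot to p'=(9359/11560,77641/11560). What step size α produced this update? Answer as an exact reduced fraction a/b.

α = 1/10

F_att = 1/4·(g−p) = 1/4·(-9,-11) = (-2.2500,-2.7500)
o1: d²=17 ≤ ρ²=30; F_rep = 25·(4,-1)/17² = (0.3460,-0.0865)
o2: d²=34 > ρ²=30 → inactive
o3: d²=65 > ρ²=30 → inactive
F = F_att + ΣF_rep = (-1.9040,-2.8365)
Δp = p'−p = (-0.1904,-0.2837); α = Δx/Fx = (-2201/11560) / (-2201/1156) = 1/10
check: Δy/Fy = (-3279/11560) / (-3279/1156) = 1/10 ✓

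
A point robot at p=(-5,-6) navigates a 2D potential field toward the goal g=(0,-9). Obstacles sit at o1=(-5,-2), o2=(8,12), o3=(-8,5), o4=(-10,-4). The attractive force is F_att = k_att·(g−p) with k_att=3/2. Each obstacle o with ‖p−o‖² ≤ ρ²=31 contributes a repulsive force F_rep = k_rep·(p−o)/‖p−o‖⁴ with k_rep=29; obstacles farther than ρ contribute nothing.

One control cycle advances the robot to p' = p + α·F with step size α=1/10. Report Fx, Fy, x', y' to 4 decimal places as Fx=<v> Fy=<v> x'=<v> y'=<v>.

F_att = 3/2·(g−p) = 3/2·(5,-3) = (7.5000,-4.5000)
o1: d²=16 ≤ ρ²=31; F_rep = 29·(0,-4)/16² = (0.0000,-0.4531)
o2: d²=493 > ρ²=31 → inactive
o3: d²=130 > ρ²=31 → inactive
o4: d²=29 ≤ ρ²=31; F_rep = 29·(5,-2)/29² = (0.1724,-0.0690)
F = F_att + ΣF_rep = (7.6724,-5.0221)
p' = p + 1/10·F = (-4.2328,-6.5022)

Fx=7.6724 Fy=-5.0221 x'=-4.2328 y'=-6.5022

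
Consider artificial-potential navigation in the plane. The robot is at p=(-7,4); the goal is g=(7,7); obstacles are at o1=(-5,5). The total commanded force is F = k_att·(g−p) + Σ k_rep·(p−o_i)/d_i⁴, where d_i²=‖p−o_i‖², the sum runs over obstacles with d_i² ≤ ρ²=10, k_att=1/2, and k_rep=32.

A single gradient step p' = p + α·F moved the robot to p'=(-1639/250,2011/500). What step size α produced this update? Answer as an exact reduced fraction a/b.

F_att = 1/2·(g−p) = 1/2·(14,3) = (7.0000,1.5000)
o1: d²=5 ≤ ρ²=10; F_rep = 32·(-2,-1)/5² = (-2.5600,-1.2800)
F = F_att + ΣF_rep = (4.4400,0.2200)
Δp = p'−p = (0.4440,0.0220); α = Δx/Fx = (111/250) / (111/25) = 1/10
check: Δy/Fy = (11/500) / (11/50) = 1/10 ✓

α = 1/10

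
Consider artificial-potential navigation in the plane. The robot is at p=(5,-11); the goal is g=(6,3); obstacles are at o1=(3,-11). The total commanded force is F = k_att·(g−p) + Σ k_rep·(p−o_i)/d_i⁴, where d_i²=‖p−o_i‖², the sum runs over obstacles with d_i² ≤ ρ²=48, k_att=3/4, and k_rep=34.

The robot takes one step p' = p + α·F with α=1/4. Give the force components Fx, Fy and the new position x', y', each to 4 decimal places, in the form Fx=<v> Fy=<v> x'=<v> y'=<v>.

F_att = 3/4·(g−p) = 3/4·(1,14) = (0.7500,10.5000)
o1: d²=4 ≤ ρ²=48; F_rep = 34·(2,0)/4² = (4.2500,0.0000)
F = F_att + ΣF_rep = (5.0000,10.5000)
p' = p + 1/4·F = (6.2500,-8.3750)

Fx=5.0000 Fy=10.5000 x'=6.2500 y'=-8.3750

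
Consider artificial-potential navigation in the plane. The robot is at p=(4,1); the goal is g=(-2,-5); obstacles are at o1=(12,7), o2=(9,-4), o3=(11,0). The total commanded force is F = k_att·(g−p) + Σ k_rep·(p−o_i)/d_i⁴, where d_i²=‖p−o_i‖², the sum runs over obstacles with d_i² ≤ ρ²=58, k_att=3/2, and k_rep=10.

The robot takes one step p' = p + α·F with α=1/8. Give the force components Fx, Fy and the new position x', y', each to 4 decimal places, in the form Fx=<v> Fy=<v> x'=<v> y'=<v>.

F_att = 3/2·(g−p) = 3/2·(-6,-6) = (-9.0000,-9.0000)
o1: d²=100 > ρ²=58 → inactive
o2: d²=50 ≤ ρ²=58; F_rep = 10·(-5,5)/50² = (-0.0200,0.0200)
o3: d²=50 ≤ ρ²=58; F_rep = 10·(-7,1)/50² = (-0.0280,0.0040)
F = F_att + ΣF_rep = (-9.0480,-8.9760)
p' = p + 1/8·F = (2.8690,-0.1220)

Fx=-9.0480 Fy=-8.9760 x'=2.8690 y'=-0.1220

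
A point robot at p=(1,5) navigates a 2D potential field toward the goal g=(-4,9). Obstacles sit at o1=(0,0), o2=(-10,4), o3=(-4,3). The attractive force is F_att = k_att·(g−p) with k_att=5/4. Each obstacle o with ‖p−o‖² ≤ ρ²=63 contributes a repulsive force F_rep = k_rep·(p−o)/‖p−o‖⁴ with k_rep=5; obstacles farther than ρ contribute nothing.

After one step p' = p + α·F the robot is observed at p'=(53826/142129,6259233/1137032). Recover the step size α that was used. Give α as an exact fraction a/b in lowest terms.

α = 1/10

F_att = 5/4·(g−p) = 5/4·(-5,4) = (-6.2500,5.0000)
o1: d²=26 ≤ ρ²=63; F_rep = 5·(1,5)/26² = (0.0074,0.0370)
o2: d²=122 > ρ²=63 → inactive
o3: d²=29 ≤ ρ²=63; F_rep = 5·(5,2)/29² = (0.0297,0.0119)
F = F_att + ΣF_rep = (-6.2129,5.0489)
Δp = p'−p = (-0.6213,0.5049); α = Δx/Fx = (-88303/142129) / (-883030/142129) = 1/10
check: Δy/Fy = (574073/1137032) / (2870365/568516) = 1/10 ✓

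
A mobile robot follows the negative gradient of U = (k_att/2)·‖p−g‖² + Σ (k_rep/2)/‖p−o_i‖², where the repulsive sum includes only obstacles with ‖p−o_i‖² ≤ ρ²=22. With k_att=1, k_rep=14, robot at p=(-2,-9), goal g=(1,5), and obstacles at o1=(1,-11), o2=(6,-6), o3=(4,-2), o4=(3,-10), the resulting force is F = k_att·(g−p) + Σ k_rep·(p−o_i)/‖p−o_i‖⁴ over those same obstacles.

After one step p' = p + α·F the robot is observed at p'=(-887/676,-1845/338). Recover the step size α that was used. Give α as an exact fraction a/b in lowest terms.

F_att = 1·(g−p) = 1·(3,14) = (3.0000,14.0000)
o1: d²=13 ≤ ρ²=22; F_rep = 14·(-3,2)/13² = (-0.2485,0.1657)
o2: d²=73 > ρ²=22 → inactive
o3: d²=85 > ρ²=22 → inactive
o4: d²=26 > ρ²=22 → inactive
F = F_att + ΣF_rep = (2.7515,14.1657)
Δp = p'−p = (0.6879,3.5414); α = Δx/Fx = (465/676) / (465/169) = 1/4
check: Δy/Fy = (1197/338) / (2394/169) = 1/4 ✓

α = 1/4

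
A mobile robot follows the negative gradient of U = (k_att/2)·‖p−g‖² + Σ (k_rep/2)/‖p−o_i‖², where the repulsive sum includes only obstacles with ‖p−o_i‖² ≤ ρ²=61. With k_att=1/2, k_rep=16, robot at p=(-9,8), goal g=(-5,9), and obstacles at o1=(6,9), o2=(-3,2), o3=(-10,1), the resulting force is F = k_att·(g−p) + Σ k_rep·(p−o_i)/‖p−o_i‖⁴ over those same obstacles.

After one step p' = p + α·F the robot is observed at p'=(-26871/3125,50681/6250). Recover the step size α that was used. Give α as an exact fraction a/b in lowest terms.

α = 1/5

F_att = 1/2·(g−p) = 1/2·(4,1) = (2.0000,0.5000)
o1: d²=226 > ρ²=61 → inactive
o2: d²=72 > ρ²=61 → inactive
o3: d²=50 ≤ ρ²=61; F_rep = 16·(1,7)/50² = (0.0064,0.0448)
F = F_att + ΣF_rep = (2.0064,0.5448)
Δp = p'−p = (0.4013,0.1090); α = Δx/Fx = (1254/3125) / (1254/625) = 1/5
check: Δy/Fy = (681/6250) / (681/1250) = 1/5 ✓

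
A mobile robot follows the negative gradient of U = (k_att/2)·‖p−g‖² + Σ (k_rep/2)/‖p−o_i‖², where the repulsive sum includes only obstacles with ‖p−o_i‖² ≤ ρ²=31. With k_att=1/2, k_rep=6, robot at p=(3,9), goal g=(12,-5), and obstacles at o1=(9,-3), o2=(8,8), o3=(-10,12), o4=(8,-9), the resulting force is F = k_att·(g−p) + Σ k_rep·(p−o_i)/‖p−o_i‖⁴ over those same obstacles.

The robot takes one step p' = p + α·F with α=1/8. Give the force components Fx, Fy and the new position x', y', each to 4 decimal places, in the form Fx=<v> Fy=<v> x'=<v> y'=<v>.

Fx=4.4556 Fy=-6.9911 x'=3.5570 y'=8.1261

F_att = 1/2·(g−p) = 1/2·(9,-14) = (4.5000,-7.0000)
o1: d²=180 > ρ²=31 → inactive
o2: d²=26 ≤ ρ²=31; F_rep = 6·(-5,1)/26² = (-0.0444,0.0089)
o3: d²=178 > ρ²=31 → inactive
o4: d²=349 > ρ²=31 → inactive
F = F_att + ΣF_rep = (4.4556,-6.9911)
p' = p + 1/8·F = (3.5570,8.1261)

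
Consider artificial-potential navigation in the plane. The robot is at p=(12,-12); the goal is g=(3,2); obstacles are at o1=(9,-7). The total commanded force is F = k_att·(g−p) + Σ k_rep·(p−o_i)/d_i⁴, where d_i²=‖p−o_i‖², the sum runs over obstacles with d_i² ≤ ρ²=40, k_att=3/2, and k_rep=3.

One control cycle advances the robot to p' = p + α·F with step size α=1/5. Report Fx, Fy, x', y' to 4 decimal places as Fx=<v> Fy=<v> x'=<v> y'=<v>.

F_att = 3/2·(g−p) = 3/2·(-9,14) = (-13.5000,21.0000)
o1: d²=34 ≤ ρ²=40; F_rep = 3·(3,-5)/34² = (0.0078,-0.0130)
F = F_att + ΣF_rep = (-13.4922,20.9870)
p' = p + 1/5·F = (9.3016,-7.8026)

Fx=-13.4922 Fy=20.9870 x'=9.3016 y'=-7.8026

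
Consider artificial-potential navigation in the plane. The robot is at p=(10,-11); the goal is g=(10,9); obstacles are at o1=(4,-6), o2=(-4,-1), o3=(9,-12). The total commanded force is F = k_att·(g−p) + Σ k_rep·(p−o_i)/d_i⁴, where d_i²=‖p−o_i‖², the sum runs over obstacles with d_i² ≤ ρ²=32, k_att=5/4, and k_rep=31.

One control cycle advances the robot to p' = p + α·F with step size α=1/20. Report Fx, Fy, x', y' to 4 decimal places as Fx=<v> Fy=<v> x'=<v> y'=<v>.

Fx=7.7500 Fy=32.7500 x'=10.3875 y'=-9.3625

F_att = 5/4·(g−p) = 5/4·(0,20) = (0.0000,25.0000)
o1: d²=61 > ρ²=32 → inactive
o2: d²=296 > ρ²=32 → inactive
o3: d²=2 ≤ ρ²=32; F_rep = 31·(1,1)/2² = (7.7500,7.7500)
F = F_att + ΣF_rep = (7.7500,32.7500)
p' = p + 1/20·F = (10.3875,-9.3625)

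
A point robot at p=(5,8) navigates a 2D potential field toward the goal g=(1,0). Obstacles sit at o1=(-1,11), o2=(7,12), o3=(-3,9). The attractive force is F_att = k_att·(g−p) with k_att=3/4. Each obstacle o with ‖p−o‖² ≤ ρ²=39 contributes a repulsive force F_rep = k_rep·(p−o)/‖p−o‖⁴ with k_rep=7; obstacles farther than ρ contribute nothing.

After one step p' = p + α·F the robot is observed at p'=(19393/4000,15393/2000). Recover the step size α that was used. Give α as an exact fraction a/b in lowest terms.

F_att = 3/4·(g−p) = 3/4·(-4,-8) = (-3.0000,-6.0000)
o1: d²=45 > ρ²=39 → inactive
o2: d²=20 ≤ ρ²=39; F_rep = 7·(-2,-4)/20² = (-0.0350,-0.0700)
o3: d²=65 > ρ²=39 → inactive
F = F_att + ΣF_rep = (-3.0350,-6.0700)
Δp = p'−p = (-0.1517,-0.3035); α = Δx/Fx = (-607/4000) / (-607/200) = 1/20
check: Δy/Fy = (-607/2000) / (-607/100) = 1/20 ✓

α = 1/20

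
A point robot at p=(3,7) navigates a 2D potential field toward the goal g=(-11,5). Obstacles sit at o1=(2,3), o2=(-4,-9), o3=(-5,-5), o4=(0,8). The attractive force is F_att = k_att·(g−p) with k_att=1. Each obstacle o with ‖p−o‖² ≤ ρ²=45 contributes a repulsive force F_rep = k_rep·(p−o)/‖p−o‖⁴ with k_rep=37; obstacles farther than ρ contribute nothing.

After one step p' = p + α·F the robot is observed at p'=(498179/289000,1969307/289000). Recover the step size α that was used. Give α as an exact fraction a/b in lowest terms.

α = 1/10

F_att = 1·(g−p) = 1·(-14,-2) = (-14.0000,-2.0000)
o1: d²=17 ≤ ρ²=45; F_rep = 37·(1,4)/17² = (0.1280,0.5121)
o2: d²=305 > ρ²=45 → inactive
o3: d²=208 > ρ²=45 → inactive
o4: d²=10 ≤ ρ²=45; F_rep = 37·(3,-1)/10² = (1.1100,-0.3700)
F = F_att + ΣF_rep = (-12.7620,-1.8579)
Δp = p'−p = (-1.2762,-0.1858); α = Δx/Fx = (-368821/289000) / (-368821/28900) = 1/10
check: Δy/Fy = (-53693/289000) / (-53693/28900) = 1/10 ✓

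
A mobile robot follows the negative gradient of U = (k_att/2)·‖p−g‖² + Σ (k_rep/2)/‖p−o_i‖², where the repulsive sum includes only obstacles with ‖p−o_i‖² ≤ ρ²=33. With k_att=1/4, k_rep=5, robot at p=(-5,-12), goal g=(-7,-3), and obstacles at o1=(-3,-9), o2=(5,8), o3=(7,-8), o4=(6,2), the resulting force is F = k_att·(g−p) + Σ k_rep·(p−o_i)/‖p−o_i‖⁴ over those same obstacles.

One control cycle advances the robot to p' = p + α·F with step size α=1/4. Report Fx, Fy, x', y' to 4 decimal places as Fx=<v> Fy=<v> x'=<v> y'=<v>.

Fx=-0.5592 Fy=2.1612 x'=-5.1398 y'=-11.4597

F_att = 1/4·(g−p) = 1/4·(-2,9) = (-0.5000,2.2500)
o1: d²=13 ≤ ρ²=33; F_rep = 5·(-2,-3)/13² = (-0.0592,-0.0888)
o2: d²=500 > ρ²=33 → inactive
o3: d²=160 > ρ²=33 → inactive
o4: d²=317 > ρ²=33 → inactive
F = F_att + ΣF_rep = (-0.5592,2.1612)
p' = p + 1/4·F = (-5.1398,-11.4597)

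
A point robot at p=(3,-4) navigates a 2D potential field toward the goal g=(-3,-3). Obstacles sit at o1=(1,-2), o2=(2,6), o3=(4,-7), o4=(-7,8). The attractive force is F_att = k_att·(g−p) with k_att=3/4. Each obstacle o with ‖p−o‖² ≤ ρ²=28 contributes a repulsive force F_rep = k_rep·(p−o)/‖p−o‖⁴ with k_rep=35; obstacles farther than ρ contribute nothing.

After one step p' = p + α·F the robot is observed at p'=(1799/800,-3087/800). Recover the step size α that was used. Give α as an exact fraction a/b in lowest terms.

F_att = 3/4·(g−p) = 3/4·(-6,1) = (-4.5000,0.7500)
o1: d²=8 ≤ ρ²=28; F_rep = 35·(2,-2)/8² = (1.0938,-1.0938)
o2: d²=101 > ρ²=28 → inactive
o3: d²=10 ≤ ρ²=28; F_rep = 35·(-1,3)/10² = (-0.3500,1.0500)
o4: d²=244 > ρ²=28 → inactive
F = F_att + ΣF_rep = (-3.7563,0.7063)
Δp = p'−p = (-0.7512,0.1412); α = Δx/Fx = (-601/800) / (-601/160) = 1/5
check: Δy/Fy = (113/800) / (113/160) = 1/5 ✓

α = 1/5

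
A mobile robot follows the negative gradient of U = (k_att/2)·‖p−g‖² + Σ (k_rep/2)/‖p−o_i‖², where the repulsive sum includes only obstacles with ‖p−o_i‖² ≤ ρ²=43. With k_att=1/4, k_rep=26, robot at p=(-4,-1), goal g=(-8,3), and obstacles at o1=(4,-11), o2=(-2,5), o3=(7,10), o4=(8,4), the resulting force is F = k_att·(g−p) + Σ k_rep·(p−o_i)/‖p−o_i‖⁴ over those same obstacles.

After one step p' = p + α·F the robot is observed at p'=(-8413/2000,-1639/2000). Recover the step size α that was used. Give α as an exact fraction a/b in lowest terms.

F_att = 1/4·(g−p) = 1/4·(-4,4) = (-1.0000,1.0000)
o1: d²=164 > ρ²=43 → inactive
o2: d²=40 ≤ ρ²=43; F_rep = 26·(-2,-6)/40² = (-0.0325,-0.0975)
o3: d²=242 > ρ²=43 → inactive
o4: d²=169 > ρ²=43 → inactive
F = F_att + ΣF_rep = (-1.0325,0.9025)
Δp = p'−p = (-0.2065,0.1805); α = Δx/Fx = (-413/2000) / (-413/400) = 1/5
check: Δy/Fy = (361/2000) / (361/400) = 1/5 ✓

α = 1/5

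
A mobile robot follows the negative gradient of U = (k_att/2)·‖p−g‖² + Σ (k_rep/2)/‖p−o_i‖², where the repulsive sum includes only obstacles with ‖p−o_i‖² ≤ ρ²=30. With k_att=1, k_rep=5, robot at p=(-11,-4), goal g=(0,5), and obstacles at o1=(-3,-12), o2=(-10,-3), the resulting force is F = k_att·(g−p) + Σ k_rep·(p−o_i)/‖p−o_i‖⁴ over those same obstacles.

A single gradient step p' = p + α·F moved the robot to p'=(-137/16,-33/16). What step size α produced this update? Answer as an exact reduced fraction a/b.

α = 1/4

F_att = 1·(g−p) = 1·(11,9) = (11.0000,9.0000)
o1: d²=128 > ρ²=30 → inactive
o2: d²=2 ≤ ρ²=30; F_rep = 5·(-1,-1)/2² = (-1.2500,-1.2500)
F = F_att + ΣF_rep = (9.7500,7.7500)
Δp = p'−p = (2.4375,1.9375); α = Δx/Fx = (39/16) / (39/4) = 1/4
check: Δy/Fy = (31/16) / (31/4) = 1/4 ✓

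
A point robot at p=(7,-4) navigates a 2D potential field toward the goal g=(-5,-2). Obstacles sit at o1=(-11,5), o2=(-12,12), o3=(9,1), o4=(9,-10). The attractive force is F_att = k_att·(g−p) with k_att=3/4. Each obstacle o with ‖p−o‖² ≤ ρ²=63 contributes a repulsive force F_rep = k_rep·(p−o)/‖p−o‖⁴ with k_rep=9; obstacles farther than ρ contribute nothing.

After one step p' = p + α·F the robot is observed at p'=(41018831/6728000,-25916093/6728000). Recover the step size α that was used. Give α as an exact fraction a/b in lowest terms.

α = 1/10

F_att = 3/4·(g−p) = 3/4·(-12,2) = (-9.0000,1.5000)
o1: d²=405 > ρ²=63 → inactive
o2: d²=617 > ρ²=63 → inactive
o3: d²=29 ≤ ρ²=63; F_rep = 9·(-2,-5)/29² = (-0.0214,-0.0535)
o4: d²=40 ≤ ρ²=63; F_rep = 9·(-2,6)/40² = (-0.0112,0.0338)
F = F_att + ΣF_rep = (-9.0327,1.4802)
Δp = p'−p = (-0.9033,0.1480); α = Δx/Fx = (-6077169/6728000) / (-6077169/672800) = 1/10
check: Δy/Fy = (995907/6728000) / (995907/672800) = 1/10 ✓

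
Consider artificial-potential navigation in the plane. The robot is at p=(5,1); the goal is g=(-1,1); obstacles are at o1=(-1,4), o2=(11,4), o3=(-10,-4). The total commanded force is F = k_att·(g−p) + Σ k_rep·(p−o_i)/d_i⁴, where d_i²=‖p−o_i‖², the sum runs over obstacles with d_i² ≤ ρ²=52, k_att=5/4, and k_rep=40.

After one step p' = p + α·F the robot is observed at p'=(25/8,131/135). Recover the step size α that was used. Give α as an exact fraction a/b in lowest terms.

α = 1/4

F_att = 5/4·(g−p) = 5/4·(-6,0) = (-7.5000,0.0000)
o1: d²=45 ≤ ρ²=52; F_rep = 40·(6,-3)/45² = (0.1185,-0.0593)
o2: d²=45 ≤ ρ²=52; F_rep = 40·(-6,-3)/45² = (-0.1185,-0.0593)
o3: d²=250 > ρ²=52 → inactive
F = F_att + ΣF_rep = (-7.5000,-0.1185)
Δp = p'−p = (-1.8750,-0.0296); α = Δx/Fx = (-15/8) / (-15/2) = 1/4
check: Δy/Fy = (-4/135) / (-16/135) = 1/4 ✓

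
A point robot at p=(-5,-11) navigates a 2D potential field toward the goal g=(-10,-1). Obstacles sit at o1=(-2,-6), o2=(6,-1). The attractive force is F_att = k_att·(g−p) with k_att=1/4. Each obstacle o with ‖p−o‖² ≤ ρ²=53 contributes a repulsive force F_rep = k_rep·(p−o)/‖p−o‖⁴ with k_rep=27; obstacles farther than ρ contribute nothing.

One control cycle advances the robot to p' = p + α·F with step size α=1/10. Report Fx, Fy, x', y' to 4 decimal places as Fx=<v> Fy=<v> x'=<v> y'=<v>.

Fx=-1.3201 Fy=2.3832 x'=-5.1320 y'=-10.7617

F_att = 1/4·(g−p) = 1/4·(-5,10) = (-1.2500,2.5000)
o1: d²=34 ≤ ρ²=53; F_rep = 27·(-3,-5)/34² = (-0.0701,-0.1168)
o2: d²=221 > ρ²=53 → inactive
F = F_att + ΣF_rep = (-1.3201,2.3832)
p' = p + 1/10·F = (-5.1320,-10.7617)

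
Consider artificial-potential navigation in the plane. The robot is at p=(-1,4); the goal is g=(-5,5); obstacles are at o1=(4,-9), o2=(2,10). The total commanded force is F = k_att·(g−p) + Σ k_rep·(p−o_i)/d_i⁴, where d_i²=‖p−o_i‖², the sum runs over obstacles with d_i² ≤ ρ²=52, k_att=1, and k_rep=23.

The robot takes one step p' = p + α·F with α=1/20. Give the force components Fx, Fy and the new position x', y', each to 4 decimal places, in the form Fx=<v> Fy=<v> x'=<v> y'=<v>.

F_att = 1·(g−p) = 1·(-4,1) = (-4.0000,1.0000)
o1: d²=194 > ρ²=52 → inactive
o2: d²=45 ≤ ρ²=52; F_rep = 23·(-3,-6)/45² = (-0.0341,-0.0681)
F = F_att + ΣF_rep = (-4.0341,0.9319)
p' = p + 1/20·F = (-1.2017,4.0466)

Fx=-4.0341 Fy=0.9319 x'=-1.2017 y'=4.0466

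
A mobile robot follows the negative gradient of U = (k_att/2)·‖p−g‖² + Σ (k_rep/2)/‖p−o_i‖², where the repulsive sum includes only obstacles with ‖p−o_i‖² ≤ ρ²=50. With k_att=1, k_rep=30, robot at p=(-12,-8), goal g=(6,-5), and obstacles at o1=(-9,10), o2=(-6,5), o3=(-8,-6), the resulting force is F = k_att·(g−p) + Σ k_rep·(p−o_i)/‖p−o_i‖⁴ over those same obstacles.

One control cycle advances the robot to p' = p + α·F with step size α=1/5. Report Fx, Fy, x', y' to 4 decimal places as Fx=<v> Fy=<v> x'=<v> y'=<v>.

Fx=17.7000 Fy=2.8500 x'=-8.4600 y'=-7.4300

F_att = 1·(g−p) = 1·(18,3) = (18.0000,3.0000)
o1: d²=333 > ρ²=50 → inactive
o2: d²=205 > ρ²=50 → inactive
o3: d²=20 ≤ ρ²=50; F_rep = 30·(-4,-2)/20² = (-0.3000,-0.1500)
F = F_att + ΣF_rep = (17.7000,2.8500)
p' = p + 1/5·F = (-8.4600,-7.4300)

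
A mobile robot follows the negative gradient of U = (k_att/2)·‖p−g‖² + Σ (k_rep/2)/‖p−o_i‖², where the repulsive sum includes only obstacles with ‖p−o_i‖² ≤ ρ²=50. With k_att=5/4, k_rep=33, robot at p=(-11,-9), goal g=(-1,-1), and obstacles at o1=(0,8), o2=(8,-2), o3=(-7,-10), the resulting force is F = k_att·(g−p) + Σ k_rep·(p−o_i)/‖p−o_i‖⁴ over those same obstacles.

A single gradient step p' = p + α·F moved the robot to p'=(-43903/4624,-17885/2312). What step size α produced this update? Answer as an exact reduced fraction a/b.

α = 1/8

F_att = 5/4·(g−p) = 5/4·(10,8) = (12.5000,10.0000)
o1: d²=410 > ρ²=50 → inactive
o2: d²=410 > ρ²=50 → inactive
o3: d²=17 ≤ ρ²=50; F_rep = 33·(-4,1)/17² = (-0.4567,0.1142)
F = F_att + ΣF_rep = (12.0433,10.1142)
Δp = p'−p = (1.5054,1.2643); α = Δx/Fx = (6961/4624) / (6961/578) = 1/8
check: Δy/Fy = (2923/2312) / (2923/289) = 1/8 ✓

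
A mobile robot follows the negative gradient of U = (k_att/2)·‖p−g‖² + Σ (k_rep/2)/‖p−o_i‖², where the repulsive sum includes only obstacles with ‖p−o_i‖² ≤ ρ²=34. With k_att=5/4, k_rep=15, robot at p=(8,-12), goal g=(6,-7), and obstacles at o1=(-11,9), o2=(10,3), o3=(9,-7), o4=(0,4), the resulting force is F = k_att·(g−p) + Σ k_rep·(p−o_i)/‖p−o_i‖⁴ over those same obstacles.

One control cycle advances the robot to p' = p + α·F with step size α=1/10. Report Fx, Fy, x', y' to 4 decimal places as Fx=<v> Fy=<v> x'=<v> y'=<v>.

F_att = 5/4·(g−p) = 5/4·(-2,5) = (-2.5000,6.2500)
o1: d²=802 > ρ²=34 → inactive
o2: d²=229 > ρ²=34 → inactive
o3: d²=26 ≤ ρ²=34; F_rep = 15·(-1,-5)/26² = (-0.0222,-0.1109)
o4: d²=320 > ρ²=34 → inactive
F = F_att + ΣF_rep = (-2.5222,6.1391)
p' = p + 1/10·F = (7.7478,-11.3861)

Fx=-2.5222 Fy=6.1391 x'=7.7478 y'=-11.3861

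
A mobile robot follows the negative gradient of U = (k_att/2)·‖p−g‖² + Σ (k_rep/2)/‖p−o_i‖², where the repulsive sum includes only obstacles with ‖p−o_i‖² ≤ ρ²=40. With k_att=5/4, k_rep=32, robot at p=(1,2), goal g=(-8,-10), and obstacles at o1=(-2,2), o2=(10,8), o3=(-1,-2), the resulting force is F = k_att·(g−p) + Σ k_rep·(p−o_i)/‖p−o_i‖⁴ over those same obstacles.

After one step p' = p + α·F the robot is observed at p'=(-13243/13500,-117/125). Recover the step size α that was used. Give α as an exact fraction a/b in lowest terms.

α = 1/5

F_att = 5/4·(g−p) = 5/4·(-9,-12) = (-11.2500,-15.0000)
o1: d²=9 ≤ ρ²=40; F_rep = 32·(3,0)/9² = (1.1852,0.0000)
o2: d²=117 > ρ²=40 → inactive
o3: d²=20 ≤ ρ²=40; F_rep = 32·(2,4)/20² = (0.1600,0.3200)
F = F_att + ΣF_rep = (-9.9048,-14.6800)
Δp = p'−p = (-1.9810,-2.9360); α = Δx/Fx = (-26743/13500) / (-26743/2700) = 1/5
check: Δy/Fy = (-367/125) / (-367/25) = 1/5 ✓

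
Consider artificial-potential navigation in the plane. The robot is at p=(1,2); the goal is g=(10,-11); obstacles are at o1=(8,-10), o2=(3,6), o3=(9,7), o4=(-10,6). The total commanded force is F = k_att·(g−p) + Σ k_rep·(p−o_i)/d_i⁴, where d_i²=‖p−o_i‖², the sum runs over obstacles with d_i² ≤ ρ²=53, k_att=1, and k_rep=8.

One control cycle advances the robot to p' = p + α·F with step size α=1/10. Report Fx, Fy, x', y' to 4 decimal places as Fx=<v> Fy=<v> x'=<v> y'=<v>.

Fx=8.9600 Fy=-13.0800 x'=1.8960 y'=0.6920

F_att = 1·(g−p) = 1·(9,-13) = (9.0000,-13.0000)
o1: d²=193 > ρ²=53 → inactive
o2: d²=20 ≤ ρ²=53; F_rep = 8·(-2,-4)/20² = (-0.0400,-0.0800)
o3: d²=89 > ρ²=53 → inactive
o4: d²=137 > ρ²=53 → inactive
F = F_att + ΣF_rep = (8.9600,-13.0800)
p' = p + 1/10·F = (1.8960,0.6920)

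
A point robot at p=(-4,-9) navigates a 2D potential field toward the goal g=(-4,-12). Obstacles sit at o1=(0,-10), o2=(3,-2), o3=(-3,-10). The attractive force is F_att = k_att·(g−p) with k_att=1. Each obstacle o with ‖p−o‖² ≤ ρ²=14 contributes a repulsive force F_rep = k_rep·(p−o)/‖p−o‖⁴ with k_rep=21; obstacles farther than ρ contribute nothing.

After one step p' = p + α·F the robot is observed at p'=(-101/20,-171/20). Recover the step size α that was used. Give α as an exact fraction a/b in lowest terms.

F_att = 1·(g−p) = 1·(0,-3) = (0.0000,-3.0000)
o1: d²=17 > ρ²=14 → inactive
o2: d²=98 > ρ²=14 → inactive
o3: d²=2 ≤ ρ²=14; F_rep = 21·(-1,1)/2² = (-5.2500,5.2500)
F = F_att + ΣF_rep = (-5.2500,2.2500)
Δp = p'−p = (-1.0500,0.4500); α = Δx/Fx = (-21/20) / (-21/4) = 1/5
check: Δy/Fy = (9/20) / (9/4) = 1/5 ✓

α = 1/5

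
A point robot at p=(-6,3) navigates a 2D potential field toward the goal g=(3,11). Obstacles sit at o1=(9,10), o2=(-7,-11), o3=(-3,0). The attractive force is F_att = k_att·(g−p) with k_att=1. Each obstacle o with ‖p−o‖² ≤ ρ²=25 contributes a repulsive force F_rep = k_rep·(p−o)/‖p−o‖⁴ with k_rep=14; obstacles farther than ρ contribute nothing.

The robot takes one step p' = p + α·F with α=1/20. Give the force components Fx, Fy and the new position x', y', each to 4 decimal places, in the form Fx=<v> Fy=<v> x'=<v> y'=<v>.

F_att = 1·(g−p) = 1·(9,8) = (9.0000,8.0000)
o1: d²=274 > ρ²=25 → inactive
o2: d²=197 > ρ²=25 → inactive
o3: d²=18 ≤ ρ²=25; F_rep = 14·(-3,3)/18² = (-0.1296,0.1296)
F = F_att + ΣF_rep = (8.8704,8.1296)
p' = p + 1/20·F = (-5.5565,3.4065)

Fx=8.8704 Fy=8.1296 x'=-5.5565 y'=3.4065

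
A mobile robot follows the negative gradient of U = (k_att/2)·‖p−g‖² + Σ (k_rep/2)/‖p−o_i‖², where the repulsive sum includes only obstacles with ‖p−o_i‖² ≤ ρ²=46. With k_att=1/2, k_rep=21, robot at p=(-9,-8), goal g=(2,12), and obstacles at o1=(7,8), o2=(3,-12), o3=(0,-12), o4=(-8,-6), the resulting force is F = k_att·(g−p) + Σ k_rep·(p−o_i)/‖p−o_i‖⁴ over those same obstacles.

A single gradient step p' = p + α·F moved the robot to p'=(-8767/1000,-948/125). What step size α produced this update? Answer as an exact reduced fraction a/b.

α = 1/20

F_att = 1/2·(g−p) = 1/2·(11,20) = (5.5000,10.0000)
o1: d²=512 > ρ²=46 → inactive
o2: d²=160 > ρ²=46 → inactive
o3: d²=97 > ρ²=46 → inactive
o4: d²=5 ≤ ρ²=46; F_rep = 21·(-1,-2)/5² = (-0.8400,-1.6800)
F = F_att + ΣF_rep = (4.6600,8.3200)
Δp = p'−p = (0.2330,0.4160); α = Δx/Fx = (233/1000) / (233/50) = 1/20
check: Δy/Fy = (52/125) / (208/25) = 1/20 ✓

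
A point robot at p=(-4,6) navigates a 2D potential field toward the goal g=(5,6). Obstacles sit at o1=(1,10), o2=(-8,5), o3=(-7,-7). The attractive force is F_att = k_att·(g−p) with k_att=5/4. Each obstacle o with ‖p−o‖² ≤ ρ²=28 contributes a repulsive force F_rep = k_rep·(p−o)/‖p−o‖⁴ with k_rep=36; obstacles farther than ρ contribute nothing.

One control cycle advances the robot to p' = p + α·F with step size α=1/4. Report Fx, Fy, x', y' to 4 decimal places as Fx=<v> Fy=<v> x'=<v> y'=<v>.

Fx=11.7483 Fy=0.1246 x'=-1.0629 y'=6.0311

F_att = 5/4·(g−p) = 5/4·(9,0) = (11.2500,0.0000)
o1: d²=41 > ρ²=28 → inactive
o2: d²=17 ≤ ρ²=28; F_rep = 36·(4,1)/17² = (0.4983,0.1246)
o3: d²=178 > ρ²=28 → inactive
F = F_att + ΣF_rep = (11.7483,0.1246)
p' = p + 1/4·F = (-1.0629,6.0311)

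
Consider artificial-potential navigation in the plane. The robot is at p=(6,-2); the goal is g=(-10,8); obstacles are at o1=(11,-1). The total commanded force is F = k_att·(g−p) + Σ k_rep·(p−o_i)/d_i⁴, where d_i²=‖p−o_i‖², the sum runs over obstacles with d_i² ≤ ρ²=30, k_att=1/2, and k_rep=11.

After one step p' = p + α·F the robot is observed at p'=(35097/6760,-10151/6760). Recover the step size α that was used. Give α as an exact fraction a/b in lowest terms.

α = 1/10

F_att = 1/2·(g−p) = 1/2·(-16,10) = (-8.0000,5.0000)
o1: d²=26 ≤ ρ²=30; F_rep = 11·(-5,-1)/26² = (-0.0814,-0.0163)
F = F_att + ΣF_rep = (-8.0814,4.9837)
Δp = p'−p = (-0.8081,0.4984); α = Δx/Fx = (-5463/6760) / (-5463/676) = 1/10
check: Δy/Fy = (3369/6760) / (3369/676) = 1/10 ✓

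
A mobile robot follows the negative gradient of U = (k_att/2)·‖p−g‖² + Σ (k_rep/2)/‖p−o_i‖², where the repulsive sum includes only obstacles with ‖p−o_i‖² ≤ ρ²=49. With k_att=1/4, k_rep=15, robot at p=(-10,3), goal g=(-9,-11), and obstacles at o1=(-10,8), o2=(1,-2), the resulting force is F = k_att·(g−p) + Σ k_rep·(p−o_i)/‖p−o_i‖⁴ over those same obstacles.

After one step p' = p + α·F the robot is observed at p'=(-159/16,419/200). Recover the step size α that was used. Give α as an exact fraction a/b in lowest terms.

F_att = 1/4·(g−p) = 1/4·(1,-14) = (0.2500,-3.5000)
o1: d²=25 ≤ ρ²=49; F_rep = 15·(0,-5)/25² = (0.0000,-0.1200)
o2: d²=146 > ρ²=49 → inactive
F = F_att + ΣF_rep = (0.2500,-3.6200)
Δp = p'−p = (0.0625,-0.9050); α = Δx/Fx = (1/16) / (1/4) = 1/4
check: Δy/Fy = (-181/200) / (-181/50) = 1/4 ✓

α = 1/4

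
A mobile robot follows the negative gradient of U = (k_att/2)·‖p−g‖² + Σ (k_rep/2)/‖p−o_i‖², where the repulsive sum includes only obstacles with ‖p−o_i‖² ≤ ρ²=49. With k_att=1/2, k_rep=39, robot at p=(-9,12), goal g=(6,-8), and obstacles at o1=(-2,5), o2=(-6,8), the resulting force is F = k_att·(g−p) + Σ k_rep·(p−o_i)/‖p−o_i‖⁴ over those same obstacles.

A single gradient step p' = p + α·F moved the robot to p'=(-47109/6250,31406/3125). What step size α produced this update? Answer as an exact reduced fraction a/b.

α = 1/5

F_att = 1/2·(g−p) = 1/2·(15,-20) = (7.5000,-10.0000)
o1: d²=98 > ρ²=49 → inactive
o2: d²=25 ≤ ρ²=49; F_rep = 39·(-3,4)/25² = (-0.1872,0.2496)
F = F_att + ΣF_rep = (7.3128,-9.7504)
Δp = p'−p = (1.4626,-1.9501); α = Δx/Fx = (9141/6250) / (9141/1250) = 1/5
check: Δy/Fy = (-6094/3125) / (-6094/625) = 1/5 ✓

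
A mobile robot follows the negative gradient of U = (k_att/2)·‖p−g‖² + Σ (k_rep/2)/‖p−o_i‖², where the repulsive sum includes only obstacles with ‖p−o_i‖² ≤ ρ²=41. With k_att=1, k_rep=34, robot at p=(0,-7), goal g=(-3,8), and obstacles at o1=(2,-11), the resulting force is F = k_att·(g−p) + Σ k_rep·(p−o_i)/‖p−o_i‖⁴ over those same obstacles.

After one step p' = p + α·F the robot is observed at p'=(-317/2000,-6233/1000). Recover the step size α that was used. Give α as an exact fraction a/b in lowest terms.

α = 1/20

F_att = 1·(g−p) = 1·(-3,15) = (-3.0000,15.0000)
o1: d²=20 ≤ ρ²=41; F_rep = 34·(-2,4)/20² = (-0.1700,0.3400)
F = F_att + ΣF_rep = (-3.1700,15.3400)
Δp = p'−p = (-0.1585,0.7670); α = Δx/Fx = (-317/2000) / (-317/100) = 1/20
check: Δy/Fy = (767/1000) / (767/50) = 1/20 ✓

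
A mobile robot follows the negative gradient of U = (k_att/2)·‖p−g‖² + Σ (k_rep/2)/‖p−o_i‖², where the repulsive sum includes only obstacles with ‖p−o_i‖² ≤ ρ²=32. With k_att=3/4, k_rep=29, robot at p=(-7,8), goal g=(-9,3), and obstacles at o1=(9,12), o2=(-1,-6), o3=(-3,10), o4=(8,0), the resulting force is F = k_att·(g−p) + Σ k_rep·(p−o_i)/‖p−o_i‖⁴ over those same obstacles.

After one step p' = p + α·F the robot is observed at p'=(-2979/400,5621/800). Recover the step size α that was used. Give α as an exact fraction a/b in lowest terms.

α = 1/4

F_att = 3/4·(g−p) = 3/4·(-2,-5) = (-1.5000,-3.7500)
o1: d²=272 > ρ²=32 → inactive
o2: d²=232 > ρ²=32 → inactive
o3: d²=20 ≤ ρ²=32; F_rep = 29·(-4,-2)/20² = (-0.2900,-0.1450)
o4: d²=289 > ρ²=32 → inactive
F = F_att + ΣF_rep = (-1.7900,-3.8950)
Δp = p'−p = (-0.4475,-0.9738); α = Δx/Fx = (-179/400) / (-179/100) = 1/4
check: Δy/Fy = (-779/800) / (-779/200) = 1/4 ✓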